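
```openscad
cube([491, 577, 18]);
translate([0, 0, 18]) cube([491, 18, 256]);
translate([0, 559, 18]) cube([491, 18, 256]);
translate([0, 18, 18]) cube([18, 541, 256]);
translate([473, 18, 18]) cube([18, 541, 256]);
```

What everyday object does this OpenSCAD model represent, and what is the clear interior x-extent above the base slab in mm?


An open box. The internal width is 455 mm.

A 491×577 base slab with four walls standing on it — an open box. The base is 491 mm wide and the walls are 18 mm thick, so the internal width is 491 − 2 × 18 = 455 mm.


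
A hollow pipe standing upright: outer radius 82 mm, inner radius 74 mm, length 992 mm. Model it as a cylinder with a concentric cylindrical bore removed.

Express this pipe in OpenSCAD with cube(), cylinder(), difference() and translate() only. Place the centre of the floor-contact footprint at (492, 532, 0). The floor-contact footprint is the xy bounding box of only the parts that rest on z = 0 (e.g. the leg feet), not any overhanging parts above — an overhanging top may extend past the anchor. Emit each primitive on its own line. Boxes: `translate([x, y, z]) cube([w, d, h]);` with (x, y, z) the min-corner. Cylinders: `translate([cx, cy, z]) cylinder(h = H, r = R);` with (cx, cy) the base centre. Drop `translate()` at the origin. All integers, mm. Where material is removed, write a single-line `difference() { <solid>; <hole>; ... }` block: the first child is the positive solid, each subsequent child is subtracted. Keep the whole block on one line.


difference() { translate([492, 532, 0]) cylinder(h = 992, r = 82); translate([492, 532, 0]) cylinder(h = 992, r = 74); }


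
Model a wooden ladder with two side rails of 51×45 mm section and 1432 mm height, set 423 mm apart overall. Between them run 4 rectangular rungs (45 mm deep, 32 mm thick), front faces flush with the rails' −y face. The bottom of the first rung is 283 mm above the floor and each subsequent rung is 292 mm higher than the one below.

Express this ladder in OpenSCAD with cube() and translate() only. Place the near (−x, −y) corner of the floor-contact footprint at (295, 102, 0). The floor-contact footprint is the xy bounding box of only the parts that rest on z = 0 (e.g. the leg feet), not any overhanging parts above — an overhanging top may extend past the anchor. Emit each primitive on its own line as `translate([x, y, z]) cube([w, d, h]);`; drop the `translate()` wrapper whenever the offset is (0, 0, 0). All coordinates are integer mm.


translate([295, 102, 0]) cube([51, 45, 1432]);
translate([667, 102, 0]) cube([51, 45, 1432]);
translate([346, 102, 283]) cube([321, 45, 32]);
translate([346, 102, 575]) cube([321, 45, 32]);
translate([346, 102, 867]) cube([321, 45, 32]);
translate([346, 102, 1159]) cube([321, 45, 32]);


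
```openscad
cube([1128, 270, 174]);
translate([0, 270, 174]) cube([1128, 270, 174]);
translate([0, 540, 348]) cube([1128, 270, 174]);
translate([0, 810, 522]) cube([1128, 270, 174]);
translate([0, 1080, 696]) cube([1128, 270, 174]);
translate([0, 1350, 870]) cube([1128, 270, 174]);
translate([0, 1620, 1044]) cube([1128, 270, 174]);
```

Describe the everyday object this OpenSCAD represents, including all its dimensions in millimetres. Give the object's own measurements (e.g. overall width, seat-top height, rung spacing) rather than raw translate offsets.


A straight staircase of 7 solid steps. Each step is 1128 mm wide (x), 270 mm deep (y, the going) and 174 mm tall (the rise). The first step rests on the floor; each subsequent step sits one going further in +y and one rise higher in +z, directly behind and above the previous step with no overlap.


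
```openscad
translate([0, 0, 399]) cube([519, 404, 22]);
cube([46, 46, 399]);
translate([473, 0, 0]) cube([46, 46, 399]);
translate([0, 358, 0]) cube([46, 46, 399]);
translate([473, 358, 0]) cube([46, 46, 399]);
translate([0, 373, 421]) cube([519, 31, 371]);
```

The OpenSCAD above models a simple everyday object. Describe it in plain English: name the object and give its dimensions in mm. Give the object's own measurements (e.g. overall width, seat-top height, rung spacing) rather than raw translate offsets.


A chair. The seat is a 519×404×22 mm slab with its top at z = 421 mm, on four 46×46 mm corner legs (flush with the seat edges, standing on z = 0). A flat backrest 31 mm thick, 371 mm tall, spans the full seat width and rises from the seat top along its +y edge, rear face flush with the rear of the seat.


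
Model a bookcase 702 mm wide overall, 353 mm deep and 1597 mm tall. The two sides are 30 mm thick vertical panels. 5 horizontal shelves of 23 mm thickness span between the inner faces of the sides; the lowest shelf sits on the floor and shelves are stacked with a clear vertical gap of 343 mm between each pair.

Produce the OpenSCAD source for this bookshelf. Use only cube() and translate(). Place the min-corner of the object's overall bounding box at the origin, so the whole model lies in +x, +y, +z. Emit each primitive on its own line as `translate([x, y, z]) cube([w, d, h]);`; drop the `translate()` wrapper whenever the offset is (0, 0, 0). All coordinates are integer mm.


cube([30, 353, 1597]);
translate([672, 0, 0]) cube([30, 353, 1597]);
translate([30, 0, 0]) cube([642, 353, 23]);
translate([30, 0, 366]) cube([642, 353, 23]);
translate([30, 0, 732]) cube([642, 353, 23]);
translate([30, 0, 1098]) cube([642, 353, 23]);
translate([30, 0, 1464]) cube([642, 353, 23]);


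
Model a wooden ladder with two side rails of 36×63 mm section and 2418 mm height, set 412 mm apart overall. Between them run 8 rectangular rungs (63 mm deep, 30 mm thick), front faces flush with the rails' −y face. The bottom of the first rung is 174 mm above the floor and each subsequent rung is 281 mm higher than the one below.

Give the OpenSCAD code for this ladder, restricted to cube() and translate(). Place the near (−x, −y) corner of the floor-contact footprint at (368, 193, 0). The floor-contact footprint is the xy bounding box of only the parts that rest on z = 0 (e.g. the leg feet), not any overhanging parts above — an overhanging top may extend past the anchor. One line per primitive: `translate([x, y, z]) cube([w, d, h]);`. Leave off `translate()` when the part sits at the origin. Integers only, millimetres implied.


// rung span = 412 - 2*36 = 340
// rung[k] z = 174 + k*281
translate([368, 193, 0]) cube([36, 63, 2418]);
translate([744, 193, 0]) cube([36, 63, 2418]);
translate([404, 193, 174]) cube([340, 63, 30]);
translate([404, 193, 455]) cube([340, 63, 30]);
translate([404, 193, 736]) cube([340, 63, 30]);
translate([404, 193, 1017]) cube([340, 63, 30]);
translate([404, 193, 1298]) cube([340, 63, 30]);
translate([404, 193, 1579]) cube([340, 63, 30]);
translate([404, 193, 1860]) cube([340, 63, 30]);
translate([404, 193, 2141]) cube([340, 63, 30]);


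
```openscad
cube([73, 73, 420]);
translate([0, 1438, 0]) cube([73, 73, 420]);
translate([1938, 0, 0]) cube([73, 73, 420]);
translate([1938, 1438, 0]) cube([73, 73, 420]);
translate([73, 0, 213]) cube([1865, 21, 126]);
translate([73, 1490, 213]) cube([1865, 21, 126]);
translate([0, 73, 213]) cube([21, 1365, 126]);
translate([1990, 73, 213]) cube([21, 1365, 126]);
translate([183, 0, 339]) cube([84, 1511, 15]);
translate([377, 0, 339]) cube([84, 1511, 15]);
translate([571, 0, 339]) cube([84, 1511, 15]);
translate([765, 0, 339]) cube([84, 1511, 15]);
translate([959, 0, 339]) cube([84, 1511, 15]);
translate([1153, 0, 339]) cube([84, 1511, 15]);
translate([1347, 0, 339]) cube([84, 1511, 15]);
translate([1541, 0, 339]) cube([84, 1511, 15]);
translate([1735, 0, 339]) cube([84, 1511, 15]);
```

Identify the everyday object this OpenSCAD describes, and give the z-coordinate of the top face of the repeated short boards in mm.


A bed frame. The slat-top height is 354 mm.

Four posts, four rails, and a row of slats — a bed frame. Slats sit on the rails at z = 213 + 126 = 339; with slat thickness 15, the top is 354 mm.


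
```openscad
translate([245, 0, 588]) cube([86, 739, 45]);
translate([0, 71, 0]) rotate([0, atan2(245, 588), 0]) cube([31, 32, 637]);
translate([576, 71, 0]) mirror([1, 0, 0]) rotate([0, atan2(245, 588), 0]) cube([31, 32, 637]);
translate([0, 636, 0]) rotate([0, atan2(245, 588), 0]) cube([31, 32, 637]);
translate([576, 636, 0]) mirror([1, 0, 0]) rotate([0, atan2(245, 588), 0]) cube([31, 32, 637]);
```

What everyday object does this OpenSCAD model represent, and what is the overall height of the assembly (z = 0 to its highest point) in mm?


A sawhorse. The overall height is 633 mm.

A beam across two mirrored pairs of raked legs — a sawhorse. The beam's underside is at z = 588 (matching the legs' vertical rise in atan2(245, 588)) and the beam is 45 mm tall, so its top is at 588 + 45 = 633 mm. The raked legs top out at the beam's underside, so that is the highest point.


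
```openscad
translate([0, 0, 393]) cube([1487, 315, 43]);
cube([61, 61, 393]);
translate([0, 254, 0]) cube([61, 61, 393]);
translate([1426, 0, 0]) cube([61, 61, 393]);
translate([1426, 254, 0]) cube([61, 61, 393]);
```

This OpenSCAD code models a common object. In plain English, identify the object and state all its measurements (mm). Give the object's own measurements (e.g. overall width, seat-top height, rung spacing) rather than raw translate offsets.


A long wooden bench with a 1487 mm (x) × 315 mm (y) seat, 43 mm thick, its top surface 436 mm above the floor. Four 61 mm square legs at the seat corners, flush with the edges, run from z = 0 to the seat underside.


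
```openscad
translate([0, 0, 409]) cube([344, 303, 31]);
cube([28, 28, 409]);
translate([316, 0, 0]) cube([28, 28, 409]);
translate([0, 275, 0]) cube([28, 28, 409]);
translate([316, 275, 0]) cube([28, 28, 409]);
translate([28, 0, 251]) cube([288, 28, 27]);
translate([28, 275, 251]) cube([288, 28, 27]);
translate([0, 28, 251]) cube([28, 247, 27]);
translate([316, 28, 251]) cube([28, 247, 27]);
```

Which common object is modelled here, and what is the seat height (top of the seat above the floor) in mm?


A stool. The seat height is 440 mm.

A 344×303×31 slab at z = 409 on four corner posts — a stool. The seat top is 409 + 31 = 440 mm.


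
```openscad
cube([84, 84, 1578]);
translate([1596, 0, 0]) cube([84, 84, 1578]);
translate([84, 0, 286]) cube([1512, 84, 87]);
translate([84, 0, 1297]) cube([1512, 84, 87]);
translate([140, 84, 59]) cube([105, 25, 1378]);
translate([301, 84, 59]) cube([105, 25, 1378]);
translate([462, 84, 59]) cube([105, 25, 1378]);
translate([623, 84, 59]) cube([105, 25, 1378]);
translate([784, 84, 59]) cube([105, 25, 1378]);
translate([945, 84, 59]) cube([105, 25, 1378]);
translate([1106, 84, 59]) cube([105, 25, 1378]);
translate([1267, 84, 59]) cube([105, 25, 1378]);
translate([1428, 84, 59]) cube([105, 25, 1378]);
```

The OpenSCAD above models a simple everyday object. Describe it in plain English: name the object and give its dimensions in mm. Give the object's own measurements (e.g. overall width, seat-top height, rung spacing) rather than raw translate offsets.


A fence section. Two 84×84 mm posts, 1578 mm tall, stand on the floor with a clear span of 1512 mm between their inner faces. Two horizontal rails of 84×87 mm section span the gap between the posts with their undersides at z = 286 mm and z = 1297 mm, flush with the posts' −y face. 9 pickets, each 105 mm wide, 25 mm thick and 1378 mm tall, are fixed to the +y face of the rails with their bottoms at z = 59 mm, spaced across the span with a 56 mm gap after the −x post and between neighbouring pickets, with 63 mm left before the +x post.


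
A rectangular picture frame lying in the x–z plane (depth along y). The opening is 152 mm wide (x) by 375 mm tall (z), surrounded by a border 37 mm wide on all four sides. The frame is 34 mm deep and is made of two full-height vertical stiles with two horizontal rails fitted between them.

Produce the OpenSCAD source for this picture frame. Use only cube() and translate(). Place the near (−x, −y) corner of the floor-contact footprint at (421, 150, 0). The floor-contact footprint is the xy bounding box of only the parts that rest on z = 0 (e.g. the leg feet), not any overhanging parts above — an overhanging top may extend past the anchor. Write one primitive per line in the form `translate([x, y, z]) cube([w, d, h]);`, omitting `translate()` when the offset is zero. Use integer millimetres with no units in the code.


translate([421, 150, 0]) cube([37, 34, 449]);
translate([610, 150, 0]) cube([37, 34, 449]);
translate([458, 150, 0]) cube([152, 34, 37]);
translate([458, 150, 412]) cube([152, 34, 37]);


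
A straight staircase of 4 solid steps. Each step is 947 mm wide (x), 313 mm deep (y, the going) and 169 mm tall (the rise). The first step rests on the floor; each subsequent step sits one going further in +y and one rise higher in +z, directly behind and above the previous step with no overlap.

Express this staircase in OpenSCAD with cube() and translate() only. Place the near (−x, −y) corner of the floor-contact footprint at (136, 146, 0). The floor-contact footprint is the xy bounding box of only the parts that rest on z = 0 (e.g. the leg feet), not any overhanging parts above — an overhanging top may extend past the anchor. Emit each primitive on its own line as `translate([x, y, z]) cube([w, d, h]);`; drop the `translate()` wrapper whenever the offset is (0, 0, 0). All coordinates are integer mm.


translate([136, 146, 0]) cube([947, 313, 169]);
translate([136, 459, 169]) cube([947, 313, 169]);
translate([136, 772, 338]) cube([947, 313, 169]);
translate([136, 1085, 507]) cube([947, 313, 169]);


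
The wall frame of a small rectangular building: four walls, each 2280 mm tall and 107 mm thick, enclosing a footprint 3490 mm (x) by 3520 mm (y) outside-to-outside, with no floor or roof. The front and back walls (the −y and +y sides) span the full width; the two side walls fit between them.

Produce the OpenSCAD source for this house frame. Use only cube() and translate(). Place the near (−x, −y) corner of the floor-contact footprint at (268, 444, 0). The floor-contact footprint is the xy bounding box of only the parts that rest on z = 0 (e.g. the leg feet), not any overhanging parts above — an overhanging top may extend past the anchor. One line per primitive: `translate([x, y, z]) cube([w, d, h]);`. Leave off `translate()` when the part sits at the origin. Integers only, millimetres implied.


translate([268, 444, 0]) cube([3490, 107, 2280]);
translate([268, 3857, 0]) cube([3490, 107, 2280]);
translate([268, 551, 0]) cube([107, 3306, 2280]);
translate([3651, 551, 0]) cube([107, 3306, 2280]);


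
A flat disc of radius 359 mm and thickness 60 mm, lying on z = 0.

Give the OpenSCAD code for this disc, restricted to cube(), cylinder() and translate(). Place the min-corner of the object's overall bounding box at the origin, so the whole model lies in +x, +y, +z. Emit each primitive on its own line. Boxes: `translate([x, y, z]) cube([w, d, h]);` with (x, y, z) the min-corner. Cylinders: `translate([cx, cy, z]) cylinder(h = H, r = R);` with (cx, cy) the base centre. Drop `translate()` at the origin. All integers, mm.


translate([359, 359, 0]) cylinder(h = 60, r = 359);


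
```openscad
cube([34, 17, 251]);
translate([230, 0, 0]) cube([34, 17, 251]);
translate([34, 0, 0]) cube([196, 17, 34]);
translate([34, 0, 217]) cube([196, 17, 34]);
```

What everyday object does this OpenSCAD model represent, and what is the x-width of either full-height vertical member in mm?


A picture frame. The border width is 34 mm.

Four thin pieces enclosing a rectangular opening — a picture frame. The two full-height stiles are 251 mm tall; the top rail sits at z = 217 and is 34 mm tall, so the border above the opening is 251 − 217 = 34 mm, matching the stile x-width.


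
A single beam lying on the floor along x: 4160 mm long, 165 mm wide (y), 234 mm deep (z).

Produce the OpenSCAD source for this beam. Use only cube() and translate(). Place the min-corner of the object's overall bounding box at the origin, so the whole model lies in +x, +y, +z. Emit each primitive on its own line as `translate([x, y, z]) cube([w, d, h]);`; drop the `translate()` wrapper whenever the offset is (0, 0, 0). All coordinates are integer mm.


cube([4160, 165, 234]);


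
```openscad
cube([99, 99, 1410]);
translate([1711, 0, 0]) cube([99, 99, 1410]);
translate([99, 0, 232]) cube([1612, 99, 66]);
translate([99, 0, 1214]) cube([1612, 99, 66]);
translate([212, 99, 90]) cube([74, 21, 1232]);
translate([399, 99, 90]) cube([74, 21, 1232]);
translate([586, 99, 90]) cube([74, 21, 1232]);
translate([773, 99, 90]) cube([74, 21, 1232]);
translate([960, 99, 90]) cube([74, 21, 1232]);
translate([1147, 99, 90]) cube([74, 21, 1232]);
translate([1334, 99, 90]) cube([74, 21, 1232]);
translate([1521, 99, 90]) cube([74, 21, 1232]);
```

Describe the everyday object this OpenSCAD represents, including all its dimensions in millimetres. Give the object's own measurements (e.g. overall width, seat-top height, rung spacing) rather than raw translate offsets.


A fence section. Two 99×99 mm posts, 1410 mm tall, stand on the floor with a clear span of 1612 mm between their inner faces. Two horizontal rails of 99×66 mm section span the gap between the posts with their undersides at z = 232 mm and z = 1214 mm, flush with the posts' −y face. 8 pickets, each 74 mm wide, 21 mm thick and 1232 mm tall, are fixed to the +y face of the rails with their bottoms at z = 90 mm, spaced across the span with a 113 mm gap after the −x post and between neighbouring pickets, with 116 mm left before the +x post.


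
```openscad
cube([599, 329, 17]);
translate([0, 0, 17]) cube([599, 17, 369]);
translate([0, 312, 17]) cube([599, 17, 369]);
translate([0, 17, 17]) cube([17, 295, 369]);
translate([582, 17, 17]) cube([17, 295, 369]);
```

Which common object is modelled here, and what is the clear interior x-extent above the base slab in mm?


An open box. The internal width is 565 mm.

A 599×329 base slab with four walls standing on it — an open box. The base is 599 mm wide and the walls are 17 mm thick, so the internal width is 599 − 2 × 17 = 565 mm.


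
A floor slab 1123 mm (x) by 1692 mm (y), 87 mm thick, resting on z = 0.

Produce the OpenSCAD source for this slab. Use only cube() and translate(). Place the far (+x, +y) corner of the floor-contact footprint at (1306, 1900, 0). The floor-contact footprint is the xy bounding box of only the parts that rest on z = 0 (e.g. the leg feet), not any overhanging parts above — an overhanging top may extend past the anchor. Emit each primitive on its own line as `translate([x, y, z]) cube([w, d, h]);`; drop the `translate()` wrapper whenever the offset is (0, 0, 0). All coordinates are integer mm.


translate([183, 208, 0]) cube([1123, 1692, 87]);


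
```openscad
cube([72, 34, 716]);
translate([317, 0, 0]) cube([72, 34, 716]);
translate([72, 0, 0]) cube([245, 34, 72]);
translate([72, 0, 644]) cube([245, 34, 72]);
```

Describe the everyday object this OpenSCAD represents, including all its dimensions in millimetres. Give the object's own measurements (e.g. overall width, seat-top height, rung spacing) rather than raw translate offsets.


A rectangular picture frame lying in the x–z plane (depth along y). The opening is 245 mm wide (x) by 572 mm tall (z), surrounded by a border 72 mm wide on all four sides. The frame is 34 mm deep and is made of two full-height vertical stiles with two horizontal rails fitted between them.


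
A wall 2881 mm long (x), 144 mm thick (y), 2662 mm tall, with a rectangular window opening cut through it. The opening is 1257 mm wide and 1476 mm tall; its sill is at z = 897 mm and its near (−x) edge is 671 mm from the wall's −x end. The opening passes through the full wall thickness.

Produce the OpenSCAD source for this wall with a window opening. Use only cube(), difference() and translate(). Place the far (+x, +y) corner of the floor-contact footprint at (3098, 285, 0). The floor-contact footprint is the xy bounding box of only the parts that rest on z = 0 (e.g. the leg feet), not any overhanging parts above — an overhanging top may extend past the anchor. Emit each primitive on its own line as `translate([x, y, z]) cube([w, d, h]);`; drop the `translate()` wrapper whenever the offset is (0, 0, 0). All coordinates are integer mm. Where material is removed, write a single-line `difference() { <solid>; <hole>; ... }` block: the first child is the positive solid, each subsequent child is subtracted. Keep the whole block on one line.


difference() { translate([217, 141, 0]) cube([2881, 144, 2662]); translate([888, 141, 897]) cube([1257, 144, 1476]); }


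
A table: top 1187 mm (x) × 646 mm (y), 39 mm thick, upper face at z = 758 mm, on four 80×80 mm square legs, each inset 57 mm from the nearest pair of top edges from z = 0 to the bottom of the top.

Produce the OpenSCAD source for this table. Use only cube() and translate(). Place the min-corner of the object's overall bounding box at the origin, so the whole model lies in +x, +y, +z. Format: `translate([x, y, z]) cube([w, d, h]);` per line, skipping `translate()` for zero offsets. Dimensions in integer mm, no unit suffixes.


// leg_h = 758 - 39 = 719
translate([0, 0, 719]) cube([1187, 646, 39]);
translate([57, 57, 0]) cube([80, 80, 719]);
translate([1050, 57, 0]) cube([80, 80, 719]);
translate([57, 509, 0]) cube([80, 80, 719]);
translate([1050, 509, 0]) cube([80, 80, 719]);


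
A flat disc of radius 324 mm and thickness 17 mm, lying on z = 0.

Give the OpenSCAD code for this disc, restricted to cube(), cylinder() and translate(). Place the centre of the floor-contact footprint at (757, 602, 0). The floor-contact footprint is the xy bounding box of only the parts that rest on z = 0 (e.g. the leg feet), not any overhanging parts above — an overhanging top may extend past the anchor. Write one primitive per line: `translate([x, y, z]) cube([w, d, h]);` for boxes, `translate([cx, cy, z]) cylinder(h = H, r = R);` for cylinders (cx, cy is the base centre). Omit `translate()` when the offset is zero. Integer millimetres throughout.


translate([757, 602, 0]) cylinder(h = 17, r = 324);


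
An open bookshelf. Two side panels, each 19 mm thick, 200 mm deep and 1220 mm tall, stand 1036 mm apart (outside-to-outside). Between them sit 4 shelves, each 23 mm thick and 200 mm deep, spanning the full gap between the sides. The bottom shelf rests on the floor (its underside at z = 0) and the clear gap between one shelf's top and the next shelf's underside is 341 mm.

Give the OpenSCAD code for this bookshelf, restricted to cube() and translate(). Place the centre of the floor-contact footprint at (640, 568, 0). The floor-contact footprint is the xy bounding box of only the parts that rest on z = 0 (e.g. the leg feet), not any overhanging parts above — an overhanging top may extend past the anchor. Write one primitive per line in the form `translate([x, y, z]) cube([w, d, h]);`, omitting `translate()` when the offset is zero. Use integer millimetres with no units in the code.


translate([122, 468, 0]) cube([19, 200, 1220]);
translate([1139, 468, 0]) cube([19, 200, 1220]);
translate([141, 468, 0]) cube([998, 200, 23]);
translate([141, 468, 364]) cube([998, 200, 23]);
translate([141, 468, 728]) cube([998, 200, 23]);
translate([141, 468, 1092]) cube([998, 200, 23]);


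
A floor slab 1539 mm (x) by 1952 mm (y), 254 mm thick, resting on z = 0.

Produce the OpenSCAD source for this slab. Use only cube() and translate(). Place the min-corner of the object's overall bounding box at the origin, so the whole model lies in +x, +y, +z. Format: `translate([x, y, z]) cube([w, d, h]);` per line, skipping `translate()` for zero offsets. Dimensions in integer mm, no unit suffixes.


cube([1539, 1952, 254]);


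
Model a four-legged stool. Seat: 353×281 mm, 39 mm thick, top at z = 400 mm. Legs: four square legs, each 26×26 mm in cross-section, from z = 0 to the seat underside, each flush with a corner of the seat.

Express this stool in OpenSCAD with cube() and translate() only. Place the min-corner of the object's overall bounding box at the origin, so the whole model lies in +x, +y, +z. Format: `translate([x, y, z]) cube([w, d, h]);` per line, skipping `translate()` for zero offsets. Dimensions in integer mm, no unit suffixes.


// leg_h = 400 - 39 = 361
translate([0, 0, 361]) cube([353, 281, 39]);
cube([26, 26, 361]);
translate([327, 0, 0]) cube([26, 26, 361]);
translate([0, 255, 0]) cube([26, 26, 361]);
translate([327, 255, 0]) cube([26, 26, 361]);


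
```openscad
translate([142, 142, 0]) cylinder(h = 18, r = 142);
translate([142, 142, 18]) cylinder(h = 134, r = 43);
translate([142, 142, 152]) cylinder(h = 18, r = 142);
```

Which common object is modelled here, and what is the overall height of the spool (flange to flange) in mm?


A spool. The overall height is 170 mm.

Three coaxial cylinders, large–small–large — a spool. Two 18 mm flanges and a 134 mm core give 18 + 134 + 18 = 170 mm.


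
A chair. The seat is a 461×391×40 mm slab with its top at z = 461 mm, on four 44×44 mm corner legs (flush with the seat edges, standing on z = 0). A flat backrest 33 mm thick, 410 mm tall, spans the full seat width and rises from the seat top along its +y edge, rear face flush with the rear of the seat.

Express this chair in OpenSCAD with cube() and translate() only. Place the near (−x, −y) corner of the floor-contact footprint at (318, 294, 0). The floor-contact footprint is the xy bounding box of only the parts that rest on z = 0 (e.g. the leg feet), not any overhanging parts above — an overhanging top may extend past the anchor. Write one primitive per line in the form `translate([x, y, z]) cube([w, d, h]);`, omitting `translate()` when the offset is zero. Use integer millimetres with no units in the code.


// leg_h = 461 - 40 = 421
translate([318, 294, 421]) cube([461, 391, 40]);
translate([318, 294, 0]) cube([44, 44, 421]);
translate([735, 294, 0]) cube([44, 44, 421]);
translate([318, 641, 0]) cube([44, 44, 421]);
translate([735, 641, 0]) cube([44, 44, 421]);
translate([318, 652, 461]) cube([461, 33, 410]);


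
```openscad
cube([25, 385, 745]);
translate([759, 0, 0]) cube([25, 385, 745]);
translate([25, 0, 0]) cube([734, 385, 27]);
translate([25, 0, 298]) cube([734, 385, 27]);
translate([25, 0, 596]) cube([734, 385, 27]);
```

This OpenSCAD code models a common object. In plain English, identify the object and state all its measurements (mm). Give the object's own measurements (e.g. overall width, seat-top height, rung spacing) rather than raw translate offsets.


An open bookshelf. Two side panels, each 25 mm thick, 385 mm deep and 745 mm tall, stand 784 mm apart (outside-to-outside). Between them sit 3 shelves, each 27 mm thick and 385 mm deep, spanning the full gap between the sides. The bottom shelf rests on the floor (its underside at z = 0) and the clear gap between one shelf's top and the next shelf's underside is 271 mm.


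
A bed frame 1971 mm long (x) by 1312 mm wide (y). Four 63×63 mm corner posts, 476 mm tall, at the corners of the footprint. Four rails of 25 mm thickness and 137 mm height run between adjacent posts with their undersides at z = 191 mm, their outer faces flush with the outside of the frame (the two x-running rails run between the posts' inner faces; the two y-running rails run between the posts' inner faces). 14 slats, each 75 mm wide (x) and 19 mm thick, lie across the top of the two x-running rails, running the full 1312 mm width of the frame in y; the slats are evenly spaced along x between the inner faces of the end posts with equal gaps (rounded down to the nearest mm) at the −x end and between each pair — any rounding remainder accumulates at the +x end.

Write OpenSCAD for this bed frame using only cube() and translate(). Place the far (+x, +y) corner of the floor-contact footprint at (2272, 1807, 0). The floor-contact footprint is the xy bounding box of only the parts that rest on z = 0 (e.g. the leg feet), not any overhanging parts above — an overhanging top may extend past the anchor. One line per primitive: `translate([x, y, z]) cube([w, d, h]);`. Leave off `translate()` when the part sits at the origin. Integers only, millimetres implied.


// slat z = rail_z + rail_h = 191 + 137 = 328
// slat gap = ⌊(1845 − 14·75) / 15⌋ = 53
translate([301, 495, 0]) cube([63, 63, 476]);
translate([301, 1744, 0]) cube([63, 63, 476]);
translate([2209, 495, 0]) cube([63, 63, 476]);
translate([2209, 1744, 0]) cube([63, 63, 476]);
translate([364, 495, 191]) cube([1845, 25, 137]);
translate([364, 1782, 191]) cube([1845, 25, 137]);
translate([301, 558, 191]) cube([25, 1186, 137]);
translate([2247, 558, 191]) cube([25, 1186, 137]);
translate([417, 495, 328]) cube([75, 1312, 19]);
translate([545, 495, 328]) cube([75, 1312, 19]);
translate([673, 495, 328]) cube([75, 1312, 19]);
translate([801, 495, 328]) cube([75, 1312, 19]);
translate([929, 495, 328]) cube([75, 1312, 19]);
translate([1057, 495, 328]) cube([75, 1312, 19]);
translate([1185, 495, 328]) cube([75, 1312, 19]);
translate([1313, 495, 328]) cube([75, 1312, 19]);
translate([1441, 495, 328]) cube([75, 1312, 19]);
translate([1569, 495, 328]) cube([75, 1312, 19]);
translate([1697, 495, 328]) cube([75, 1312, 19]);
translate([1825, 495, 328]) cube([75, 1312, 19]);
translate([1953, 495, 328]) cube([75, 1312, 19]);
translate([2081, 495, 328]) cube([75, 1312, 19]);


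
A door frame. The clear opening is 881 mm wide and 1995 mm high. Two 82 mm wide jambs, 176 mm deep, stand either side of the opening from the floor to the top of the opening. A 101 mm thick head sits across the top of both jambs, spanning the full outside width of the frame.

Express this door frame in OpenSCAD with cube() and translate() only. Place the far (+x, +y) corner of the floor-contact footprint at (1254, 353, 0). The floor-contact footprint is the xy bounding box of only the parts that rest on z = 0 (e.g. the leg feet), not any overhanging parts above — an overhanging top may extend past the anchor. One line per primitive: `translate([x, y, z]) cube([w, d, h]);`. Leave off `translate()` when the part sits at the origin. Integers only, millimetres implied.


translate([209, 177, 0]) cube([82, 176, 1995]);
translate([1172, 177, 0]) cube([82, 176, 1995]);
translate([209, 177, 1995]) cube([1045, 176, 101]);


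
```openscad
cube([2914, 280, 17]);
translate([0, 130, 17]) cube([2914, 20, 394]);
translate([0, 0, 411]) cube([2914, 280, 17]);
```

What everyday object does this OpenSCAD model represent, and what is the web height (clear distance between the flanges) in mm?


An I-beam. The web height is 394 mm.

Two wide flanges with a thin centred web — an I-beam. Overall 428 mm minus two 17 mm flanges gives a web of 428 − 2·17 = 394 mm.


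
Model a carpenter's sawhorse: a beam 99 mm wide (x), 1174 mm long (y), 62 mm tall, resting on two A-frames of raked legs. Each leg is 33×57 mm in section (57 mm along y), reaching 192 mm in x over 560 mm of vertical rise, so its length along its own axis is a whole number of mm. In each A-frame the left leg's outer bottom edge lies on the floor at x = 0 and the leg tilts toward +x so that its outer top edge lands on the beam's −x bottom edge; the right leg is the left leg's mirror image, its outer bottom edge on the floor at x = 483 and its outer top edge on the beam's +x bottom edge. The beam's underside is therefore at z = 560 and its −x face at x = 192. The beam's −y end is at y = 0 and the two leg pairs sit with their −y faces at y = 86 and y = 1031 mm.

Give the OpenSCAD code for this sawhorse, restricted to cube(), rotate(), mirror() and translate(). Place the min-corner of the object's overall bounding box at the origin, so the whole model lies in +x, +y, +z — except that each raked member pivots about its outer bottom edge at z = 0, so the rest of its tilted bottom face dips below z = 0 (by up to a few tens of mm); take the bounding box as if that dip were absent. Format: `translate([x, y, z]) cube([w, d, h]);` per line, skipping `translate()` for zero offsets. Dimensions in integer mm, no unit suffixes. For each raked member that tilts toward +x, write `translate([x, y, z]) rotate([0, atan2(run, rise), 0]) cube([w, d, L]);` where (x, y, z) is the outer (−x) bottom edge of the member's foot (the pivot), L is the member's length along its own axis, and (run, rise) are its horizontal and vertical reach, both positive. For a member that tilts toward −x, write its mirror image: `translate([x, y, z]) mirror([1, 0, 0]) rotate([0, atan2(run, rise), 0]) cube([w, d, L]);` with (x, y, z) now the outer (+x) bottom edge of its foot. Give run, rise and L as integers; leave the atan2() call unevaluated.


translate([192, 0, 560]) cube([99, 1174, 62]);
translate([0, 86, 0]) rotate([0, atan2(192, 560), 0]) cube([33, 57, 592]);
translate([483, 86, 0]) mirror([1, 0, 0]) rotate([0, atan2(192, 560), 0]) cube([33, 57, 592]);
translate([0, 1031, 0]) rotate([0, atan2(192, 560), 0]) cube([33, 57, 592]);
translate([483, 1031, 0]) mirror([1, 0, 0]) rotate([0, atan2(192, 560), 0]) cube([33, 57, 592]);


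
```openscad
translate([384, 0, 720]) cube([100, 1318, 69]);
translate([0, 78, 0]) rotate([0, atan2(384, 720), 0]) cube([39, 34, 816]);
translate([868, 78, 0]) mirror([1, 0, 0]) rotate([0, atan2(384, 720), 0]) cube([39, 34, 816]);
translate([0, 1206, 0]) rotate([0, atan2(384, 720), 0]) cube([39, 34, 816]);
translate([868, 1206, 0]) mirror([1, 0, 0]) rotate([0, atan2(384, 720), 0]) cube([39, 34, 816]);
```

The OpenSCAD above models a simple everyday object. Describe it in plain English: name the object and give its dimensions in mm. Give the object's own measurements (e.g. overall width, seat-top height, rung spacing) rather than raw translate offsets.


A sawhorse. A 100×1318×69 mm beam (x, y, z) sits on two A-frame leg pairs. Each pair is two raked legs of 39×34 mm section (34 mm along y) splaying symmetrically in x. Each leg rises 720 mm vertically over 384 mm of horizontal reach and is 816 mm long along its own axis. Every leg's outer bottom edge rests on the floor and its outer top edge meets a bottom edge of the beam — the left legs (tilting toward +x) meet the beam's −x bottom edge, the right legs (their mirror images, tilting toward −x) meet its +x bottom edge — so the leg tops tuck under the beam, the beam's underside is 720 mm above the floor, and the feet are 868 mm apart outside-to-outside with the beam centred between them. The two leg pairs are set in 78 mm from either end of the beam.


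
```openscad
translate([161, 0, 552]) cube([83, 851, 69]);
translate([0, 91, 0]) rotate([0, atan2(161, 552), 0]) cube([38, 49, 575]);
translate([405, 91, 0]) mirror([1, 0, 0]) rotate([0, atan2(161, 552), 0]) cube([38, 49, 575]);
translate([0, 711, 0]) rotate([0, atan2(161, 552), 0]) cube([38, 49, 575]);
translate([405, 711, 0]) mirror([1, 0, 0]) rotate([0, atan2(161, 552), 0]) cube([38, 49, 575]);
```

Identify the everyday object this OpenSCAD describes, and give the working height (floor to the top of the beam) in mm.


A sawhorse. The overall height is 621 mm.

A beam across two mirrored pairs of raked legs — a sawhorse. The beam's underside is at z = 552 (matching the legs' vertical rise in atan2(161, 552)) and the beam is 69 mm tall, so its top is at 552 + 69 = 621 mm. The raked legs top out at the beam's underside, so that is the highest point.


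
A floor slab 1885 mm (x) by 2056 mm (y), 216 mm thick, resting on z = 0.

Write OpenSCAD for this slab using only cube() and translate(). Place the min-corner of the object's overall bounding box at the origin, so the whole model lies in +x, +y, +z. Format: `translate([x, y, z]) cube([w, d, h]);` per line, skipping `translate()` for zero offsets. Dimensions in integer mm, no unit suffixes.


cube([1885, 2056, 216]);


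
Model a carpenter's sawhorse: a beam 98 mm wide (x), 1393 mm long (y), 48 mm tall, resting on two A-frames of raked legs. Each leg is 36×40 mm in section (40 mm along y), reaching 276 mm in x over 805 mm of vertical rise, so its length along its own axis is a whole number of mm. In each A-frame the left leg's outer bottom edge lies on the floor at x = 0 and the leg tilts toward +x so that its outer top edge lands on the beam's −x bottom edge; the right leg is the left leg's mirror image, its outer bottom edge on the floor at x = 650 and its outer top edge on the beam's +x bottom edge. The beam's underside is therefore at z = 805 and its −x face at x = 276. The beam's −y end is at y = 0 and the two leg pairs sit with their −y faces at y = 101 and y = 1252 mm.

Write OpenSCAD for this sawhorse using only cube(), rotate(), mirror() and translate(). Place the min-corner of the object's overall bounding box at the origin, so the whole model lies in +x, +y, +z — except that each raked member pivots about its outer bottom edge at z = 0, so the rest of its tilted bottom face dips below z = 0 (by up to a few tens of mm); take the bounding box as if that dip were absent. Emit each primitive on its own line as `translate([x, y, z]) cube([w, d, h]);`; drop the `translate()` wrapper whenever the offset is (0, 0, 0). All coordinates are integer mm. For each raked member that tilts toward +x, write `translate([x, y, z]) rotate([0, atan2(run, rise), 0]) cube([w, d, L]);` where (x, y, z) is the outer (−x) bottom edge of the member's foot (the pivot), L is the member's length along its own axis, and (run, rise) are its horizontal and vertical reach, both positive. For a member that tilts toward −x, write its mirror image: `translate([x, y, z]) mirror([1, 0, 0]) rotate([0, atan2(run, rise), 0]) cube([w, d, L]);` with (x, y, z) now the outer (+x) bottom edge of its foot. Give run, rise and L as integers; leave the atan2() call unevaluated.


translate([276, 0, 805]) cube([98, 1393, 48]);
translate([0, 101, 0]) rotate([0, atan2(276, 805), 0]) cube([36, 40, 851]);
translate([650, 101, 0]) mirror([1, 0, 0]) rotate([0, atan2(276, 805), 0]) cube([36, 40, 851]);
translate([0, 1252, 0]) rotate([0, atan2(276, 805), 0]) cube([36, 40, 851]);
translate([650, 1252, 0]) mirror([1, 0, 0]) rotate([0, atan2(276, 805), 0]) cube([36, 40, 851]);


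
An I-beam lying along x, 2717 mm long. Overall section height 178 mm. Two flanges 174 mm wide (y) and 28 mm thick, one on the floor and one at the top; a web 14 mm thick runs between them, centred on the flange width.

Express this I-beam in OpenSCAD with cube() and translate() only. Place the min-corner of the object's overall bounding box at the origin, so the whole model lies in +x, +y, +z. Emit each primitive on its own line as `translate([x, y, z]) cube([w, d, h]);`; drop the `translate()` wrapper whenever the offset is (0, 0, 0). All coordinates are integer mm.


cube([2717, 174, 28]);
translate([0, 80, 28]) cube([2717, 14, 122]);
translate([0, 0, 150]) cube([2717, 174, 28]);


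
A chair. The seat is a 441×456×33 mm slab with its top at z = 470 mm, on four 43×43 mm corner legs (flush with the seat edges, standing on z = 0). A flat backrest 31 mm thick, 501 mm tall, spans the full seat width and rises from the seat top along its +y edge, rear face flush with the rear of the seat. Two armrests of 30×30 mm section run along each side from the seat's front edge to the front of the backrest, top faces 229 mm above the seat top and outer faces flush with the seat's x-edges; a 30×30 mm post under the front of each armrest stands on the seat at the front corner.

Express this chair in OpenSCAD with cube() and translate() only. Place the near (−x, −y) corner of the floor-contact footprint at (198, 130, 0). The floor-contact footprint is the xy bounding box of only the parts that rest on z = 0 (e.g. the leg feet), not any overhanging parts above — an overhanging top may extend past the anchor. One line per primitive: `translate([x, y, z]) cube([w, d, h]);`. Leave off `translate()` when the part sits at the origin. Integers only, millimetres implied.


translate([198, 130, 437]) cube([441, 456, 33]);
translate([198, 130, 0]) cube([43, 43, 437]);
translate([596, 130, 0]) cube([43, 43, 437]);
translate([198, 543, 0]) cube([43, 43, 437]);
translate([596, 543, 0]) cube([43, 43, 437]);
translate([198, 555, 470]) cube([441, 31, 501]);
translate([198, 130, 669]) cube([30, 425, 30]);
translate([609, 130, 669]) cube([30, 425, 30]);
translate([198, 130, 470]) cube([30, 30, 199]);
translate([609, 130, 470]) cube([30, 30, 199]);
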